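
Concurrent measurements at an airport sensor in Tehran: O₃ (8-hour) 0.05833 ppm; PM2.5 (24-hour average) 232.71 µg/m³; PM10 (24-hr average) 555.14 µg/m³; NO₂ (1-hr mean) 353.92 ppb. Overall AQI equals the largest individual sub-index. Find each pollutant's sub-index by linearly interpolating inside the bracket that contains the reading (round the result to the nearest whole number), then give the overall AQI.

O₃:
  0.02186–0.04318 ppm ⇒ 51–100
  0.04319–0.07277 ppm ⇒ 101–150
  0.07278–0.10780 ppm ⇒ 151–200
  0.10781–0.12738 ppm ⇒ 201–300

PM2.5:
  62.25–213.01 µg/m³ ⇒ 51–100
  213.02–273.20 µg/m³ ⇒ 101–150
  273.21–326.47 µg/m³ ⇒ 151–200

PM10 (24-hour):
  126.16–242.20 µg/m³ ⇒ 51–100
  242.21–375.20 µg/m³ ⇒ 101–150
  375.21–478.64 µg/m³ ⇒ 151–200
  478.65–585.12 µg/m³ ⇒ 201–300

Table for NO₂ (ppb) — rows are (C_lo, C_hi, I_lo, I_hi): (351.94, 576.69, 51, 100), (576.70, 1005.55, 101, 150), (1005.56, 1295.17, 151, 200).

O₃ 0.05833: bracket 0.04319–0.07277 → index 101–150; slope 49/0.02958, offset 0.01514.
AQI = 101 + 49/0.02958·0.01514 ≈ 126.08 ⇒ 126.
PM2.5: row 213.02–273.20 (AQI 101–150). (150−101)·(232.71−213.02)/(273.20−213.02) + 101 = 49·19.69/60.18 + 101 ≈ 117.03 → 117.
PM10: row 478.65–585.12 (AQI 201–300). (300−201)·(555.14−478.65)/(585.12−478.65) + 201 = 99·76.49/106.47 + 201 ≈ 272.12 → 272.
NO₂ 353.92: bracket 351.94–576.69 → index 51–100; slope 49/224.75, offset 1.98.
AQI = 51 + 49/224.75·1.98 ≈ 51.43 ⇒ 51.
Sub-indices: O₃→126, PM2.5→117, PM10→272, NO₂→51. Overall AQI = max = 272; dominant pollutant is PM10.

272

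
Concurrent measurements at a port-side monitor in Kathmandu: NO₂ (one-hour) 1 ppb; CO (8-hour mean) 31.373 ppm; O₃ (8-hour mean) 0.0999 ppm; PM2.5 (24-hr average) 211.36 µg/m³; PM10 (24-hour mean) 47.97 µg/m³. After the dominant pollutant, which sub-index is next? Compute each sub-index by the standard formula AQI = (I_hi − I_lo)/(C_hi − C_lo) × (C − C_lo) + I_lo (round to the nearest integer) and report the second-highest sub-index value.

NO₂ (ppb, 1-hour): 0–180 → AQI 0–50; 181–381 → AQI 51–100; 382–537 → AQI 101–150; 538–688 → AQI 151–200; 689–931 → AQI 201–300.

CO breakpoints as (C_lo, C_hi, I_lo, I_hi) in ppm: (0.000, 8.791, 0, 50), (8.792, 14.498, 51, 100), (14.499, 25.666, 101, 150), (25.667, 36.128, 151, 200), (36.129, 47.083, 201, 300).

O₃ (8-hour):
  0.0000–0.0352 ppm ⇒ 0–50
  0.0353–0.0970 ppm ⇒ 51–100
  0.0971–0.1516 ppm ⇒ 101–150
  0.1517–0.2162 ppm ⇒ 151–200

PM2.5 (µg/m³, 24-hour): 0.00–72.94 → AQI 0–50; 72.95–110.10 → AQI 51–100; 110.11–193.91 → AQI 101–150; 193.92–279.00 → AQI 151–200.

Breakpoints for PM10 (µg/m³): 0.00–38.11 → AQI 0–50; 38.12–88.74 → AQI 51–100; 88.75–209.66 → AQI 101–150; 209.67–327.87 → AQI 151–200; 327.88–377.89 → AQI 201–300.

NO₂: row 0–180 (AQI 0–50). (50−0)·(1−0)/(180−0) + 0 = 50·1/180 + 0 ≈ 0.28 → 0.
CO: 31.373 lies in 25.667–36.128, so I_lo=151, I_hi=200, C_lo=25.667, C_hi=36.128.
(200−151)/(36.128−25.667) × (31.373−25.667) + 151 = 49/10.461 × 5.706 + 151 ≈ 177.73 → 178.
O₃ 0.0999: bracket 0.0971–0.1516 → index 101–150; slope 49/0.0545, offset 0.0028.
AQI = 101 + 49/0.0545·0.0028 ≈ 103.52 ⇒ 104.
PM2.5: 211.36 ∈ [193.92, 279.00] ↔ index [151, 200].
151 + (211.36−193.92)·(200−151)/(279.00−193.92) = 151 + 17.44·49/85.08 ≈ 161.04, so AQI = 161.
PM10: 47.97 lies in 38.12–88.74, so I_lo=51, I_hi=100, C_lo=38.12, C_hi=88.74.
(100−51)/(88.74−38.12) × (47.97−38.12) + 51 = 49/50.62 × 9.85 + 51 ≈ 60.53 → 61.
Sub-indices: NO₂→0, CO→178, O₃→104, PM2.5→161, PM10→61. Ranked high→low: 178, 161, 104, 61, 0. Second-highest sub-index = 161.

161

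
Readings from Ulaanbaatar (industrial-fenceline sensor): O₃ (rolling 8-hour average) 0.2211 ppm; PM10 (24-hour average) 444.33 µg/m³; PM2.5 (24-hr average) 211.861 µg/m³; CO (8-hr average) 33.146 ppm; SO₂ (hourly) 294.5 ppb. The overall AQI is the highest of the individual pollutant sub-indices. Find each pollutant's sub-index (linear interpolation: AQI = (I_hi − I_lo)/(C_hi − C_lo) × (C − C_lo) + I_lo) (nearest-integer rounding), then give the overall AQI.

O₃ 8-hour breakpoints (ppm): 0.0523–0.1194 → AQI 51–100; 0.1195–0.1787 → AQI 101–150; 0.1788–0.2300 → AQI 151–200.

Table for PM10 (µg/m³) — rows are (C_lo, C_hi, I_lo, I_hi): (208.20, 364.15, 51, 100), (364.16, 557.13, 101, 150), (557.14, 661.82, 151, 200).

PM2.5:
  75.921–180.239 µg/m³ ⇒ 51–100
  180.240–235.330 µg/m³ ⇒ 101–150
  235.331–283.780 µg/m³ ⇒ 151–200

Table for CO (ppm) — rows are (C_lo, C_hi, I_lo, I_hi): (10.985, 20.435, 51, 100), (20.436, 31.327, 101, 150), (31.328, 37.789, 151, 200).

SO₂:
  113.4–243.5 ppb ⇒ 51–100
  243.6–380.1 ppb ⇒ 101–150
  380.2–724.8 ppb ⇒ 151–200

O₃: 0.2211 ∈ [0.1788, 0.2300] ↔ index [151, 200].
151 + (0.2211−0.1788)·(200−151)/(0.2300−0.1788) = 151 + 0.0423·49/0.0512 ≈ 191.48, so AQI = 191.
PM10 444.33: bracket 364.16–557.13 → index 101–150; slope 49/192.97, offset 80.17.
AQI = 101 + 49/192.97·80.17 ≈ 121.36 ⇒ 121.
PM2.5: row 180.240–235.330 (AQI 101–150). (150−101)·(211.861−180.240)/(235.330−180.240) + 101 = 49·31.621/55.090 + 101 ≈ 129.13 → 129.
CO: 33.146 lies in 31.328–37.789, so I_lo=151, I_hi=200, C_lo=31.328, C_hi=37.789.
(200−151)/(37.789−31.328) × (33.146−31.328) + 151 = 49/6.461 × 1.818 + 151 ≈ 164.79 → 165.
SO₂: 294.5 lies in 243.6–380.1, so I_lo=101, I_hi=150, C_lo=243.6, C_hi=380.1.
(150−101)/(380.1−243.6) × (294.5−243.6) + 101 = 49/136.5 × 50.9 + 101 ≈ 119.27 → 119.
Sub-indices: O₃→191, PM10→121, PM2.5→129, CO→165, SO₂→119. Overall AQI = max = 191; dominant pollutant is O₃.

191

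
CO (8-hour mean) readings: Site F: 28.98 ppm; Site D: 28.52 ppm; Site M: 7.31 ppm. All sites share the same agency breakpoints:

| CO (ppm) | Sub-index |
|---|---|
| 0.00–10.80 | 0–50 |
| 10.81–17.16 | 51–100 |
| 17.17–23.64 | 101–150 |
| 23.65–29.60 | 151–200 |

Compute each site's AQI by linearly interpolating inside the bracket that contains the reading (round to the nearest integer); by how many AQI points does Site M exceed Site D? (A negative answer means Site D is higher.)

-157

Site F: row 23.65–29.60 (AQI 151–200). (200−151)·(28.98−23.65)/(29.60−23.65) + 151 = 49·5.33/5.95 + 151 ≈ 194.89 → 195.
Site D: 28.52 ∈ [23.65, 29.60] ↔ index [151, 200].
151 + (28.52−23.65)·(200−151)/(29.60−23.65) = 151 + 4.87·49/5.95 ≈ 191.11, so AQI = 191.
Site M 7.31: bracket 0.00–10.80 → index 0–50; slope 50/10.80, offset 7.31.
AQI = 0 + 50/10.80·7.31 ≈ 33.84 ⇒ 34.
AQIs: Site F=195, Site D=191, Site M=34. Site M (34) − Site D (191) = -157.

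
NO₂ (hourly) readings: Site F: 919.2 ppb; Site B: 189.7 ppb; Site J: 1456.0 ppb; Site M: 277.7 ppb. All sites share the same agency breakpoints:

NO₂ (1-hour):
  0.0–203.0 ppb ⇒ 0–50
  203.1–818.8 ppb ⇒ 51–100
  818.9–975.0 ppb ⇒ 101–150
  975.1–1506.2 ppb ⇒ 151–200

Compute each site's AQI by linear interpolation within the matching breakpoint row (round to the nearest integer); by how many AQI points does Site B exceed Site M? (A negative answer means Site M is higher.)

Site F: row 818.9–975.0 (AQI 101–150). (150−101)·(919.2−818.9)/(975.0−818.9) + 101 = 49·100.3/156.1 + 101 ≈ 132.48 → 132.
Site B: 189.7 lies in 0.0–203.0, so I_lo=0, I_hi=50, C_lo=0.0, C_hi=203.0.
(50−0)/(203.0−0.0) × (189.7−0.0) + 0 = 50/203.0 × 189.7 + 0 ≈ 46.72 → 47.
Site J: 1456.0 ∈ [975.1, 1506.2] ↔ index [151, 200].
151 + (1456.0−975.1)·(200−151)/(1506.2−975.1) = 151 + 480.9·49/531.1 ≈ 195.37, so AQI = 195.
Site M: 277.7 ∈ [203.1, 818.8] ↔ index [51, 100].
51 + (277.7−203.1)·(100−51)/(818.8−203.1) = 51 + 74.6·49/615.7 ≈ 56.94, so AQI = 57.
AQIs: Site F=132, Site B=47, Site J=195, Site M=57. Site B (47) − Site M (57) = -10.

-10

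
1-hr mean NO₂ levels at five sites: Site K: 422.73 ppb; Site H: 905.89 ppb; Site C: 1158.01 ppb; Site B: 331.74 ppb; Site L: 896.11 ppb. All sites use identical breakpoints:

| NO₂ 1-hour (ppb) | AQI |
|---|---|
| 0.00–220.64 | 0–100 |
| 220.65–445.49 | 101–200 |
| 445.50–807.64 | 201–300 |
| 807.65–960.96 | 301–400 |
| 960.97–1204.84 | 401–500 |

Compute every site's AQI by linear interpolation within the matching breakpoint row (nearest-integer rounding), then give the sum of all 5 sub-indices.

1543

Site K: row 220.65–445.49 (AQI 101–200). (200−101)·(422.73−220.65)/(445.49−220.65) + 101 = 99·202.08/224.84 + 101 ≈ 189.98 → 190.
Site H: 905.89 lies in 807.65–960.96, so I_lo=301, I_hi=400, C_lo=807.65, C_hi=960.96.
(400−301)/(960.96−807.65) × (905.89−807.65) + 301 = 99/153.31 × 98.24 + 301 ≈ 364.44 → 364.
Site C 1158.01: bracket 960.97–1204.84 → index 401–500; slope 99/243.87, offset 197.04.
AQI = 401 + 99/243.87·197.04 ≈ 480.99 ⇒ 481.
Site B: 331.74 lies in 220.65–445.49, so I_lo=101, I_hi=200, C_lo=220.65, C_hi=445.49.
(200−101)/(445.49−220.65) × (331.74−220.65) + 101 = 99/224.84 × 111.09 + 101 ≈ 149.91 → 150.
Site L: row 807.65–960.96 (AQI 301–400). (400−301)·(896.11−807.65)/(960.96−807.65) + 301 = 99·88.46/153.31 + 301 ≈ 358.12 → 358.
AQIs: Site K=190, Site H=364, Site C=481, Site B=150, Site L=358. Sum = 190 + 364 + 481 + 150 + 358 = 1543.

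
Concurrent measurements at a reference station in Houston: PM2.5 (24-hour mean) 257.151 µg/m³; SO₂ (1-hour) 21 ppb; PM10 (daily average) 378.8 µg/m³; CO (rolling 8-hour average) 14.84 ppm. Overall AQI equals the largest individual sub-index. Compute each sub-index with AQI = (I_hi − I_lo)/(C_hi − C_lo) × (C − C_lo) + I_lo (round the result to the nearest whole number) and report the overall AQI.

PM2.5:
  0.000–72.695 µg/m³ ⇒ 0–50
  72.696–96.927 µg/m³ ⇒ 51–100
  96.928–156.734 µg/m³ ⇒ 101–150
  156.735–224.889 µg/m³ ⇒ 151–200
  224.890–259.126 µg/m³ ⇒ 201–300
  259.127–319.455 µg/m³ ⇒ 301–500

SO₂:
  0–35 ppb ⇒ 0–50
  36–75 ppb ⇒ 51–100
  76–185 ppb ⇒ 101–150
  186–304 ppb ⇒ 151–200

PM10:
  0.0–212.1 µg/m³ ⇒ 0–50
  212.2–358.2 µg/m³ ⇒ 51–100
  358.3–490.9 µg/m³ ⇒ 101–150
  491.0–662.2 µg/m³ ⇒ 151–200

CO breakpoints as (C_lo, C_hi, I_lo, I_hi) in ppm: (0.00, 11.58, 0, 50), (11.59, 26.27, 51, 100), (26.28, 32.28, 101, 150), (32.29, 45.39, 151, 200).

294

PM2.5: 257.151 ∈ [224.890, 259.126] ↔ index [201, 300].
201 + (257.151−224.890)·(300−201)/(259.126−224.890) = 201 + 32.261·99/34.236 ≈ 294.29, so AQI = 294.
SO₂: 21 ∈ [0, 35] ↔ index [0, 50].
0 + (21−0)·(50−0)/(35−0) = 0 + 21·50/35 ≈ 30.00, so AQI = 30.
PM10: row 358.3–490.9 (AQI 101–150). (150−101)·(378.8−358.3)/(490.9−358.3) + 101 = 49·20.5/132.6 + 101 ≈ 108.58 → 109.
CO: 14.84 lies in 11.59–26.27, so I_lo=51, I_hi=100, C_lo=11.59, C_hi=26.27.
(100−51)/(26.27−11.59) × (14.84−11.59) + 51 = 49/14.68 × 3.25 + 51 ≈ 61.85 → 62.
Sub-indices: PM2.5→294, SO₂→30, PM10→109, CO→62. Overall AQI = max = 294; dominant pollutant is PM2.5.
AQI 294: Very Unhealthy.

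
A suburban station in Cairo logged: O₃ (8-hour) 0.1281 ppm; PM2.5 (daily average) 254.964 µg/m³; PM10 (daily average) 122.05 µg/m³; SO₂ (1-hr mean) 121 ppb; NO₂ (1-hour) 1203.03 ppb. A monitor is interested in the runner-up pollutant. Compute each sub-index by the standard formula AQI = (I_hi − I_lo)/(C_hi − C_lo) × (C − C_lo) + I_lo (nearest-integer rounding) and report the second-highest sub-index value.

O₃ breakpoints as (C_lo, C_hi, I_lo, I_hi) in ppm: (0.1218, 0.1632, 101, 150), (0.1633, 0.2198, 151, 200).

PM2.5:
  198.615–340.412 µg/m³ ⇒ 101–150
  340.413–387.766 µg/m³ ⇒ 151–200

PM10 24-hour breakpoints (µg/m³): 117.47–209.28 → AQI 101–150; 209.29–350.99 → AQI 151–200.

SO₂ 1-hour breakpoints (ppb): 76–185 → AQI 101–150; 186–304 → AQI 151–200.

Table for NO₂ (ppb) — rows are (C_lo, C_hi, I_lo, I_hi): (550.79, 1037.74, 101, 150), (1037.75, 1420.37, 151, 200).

O₃: 0.1281 ∈ [0.1218, 0.1632] ↔ index [101, 150].
101 + (0.1281−0.1218)·(150−101)/(0.1632−0.1218) = 101 + 0.0063·49/0.0414 ≈ 108.46, so AQI = 108.
PM2.5: row 198.615–340.412 (AQI 101–150). (150−101)·(254.964−198.615)/(340.412−198.615) + 101 = 49·56.349/141.797 + 101 ≈ 120.47 → 120.
PM10: 122.05 lies in 117.47–209.28, so I_lo=101, I_hi=150, C_lo=117.47, C_hi=209.28.
(150−101)/(209.28−117.47) × (122.05−117.47) + 101 = 49/91.81 × 4.58 + 101 ≈ 103.44 → 103.
SO₂: row 76–185 (AQI 101–150). (150−101)·(121−76)/(185−76) + 101 = 49·45/109 + 101 ≈ 121.23 → 121.
NO₂: 1203.03 lies in 1037.75–1420.37, so I_lo=151, I_hi=200, C_lo=1037.75, C_hi=1420.37.
(200−151)/(1420.37−1037.75) × (1203.03−1037.75) + 151 = 49/382.62 × 165.28 + 151 ≈ 172.17 → 172.
Sub-indices: O₃→108, PM2.5→120, PM10→103, SO₂→121, NO₂→172. Ranked high→low: 172, 121, 120, 108, 103. Second-highest sub-index = 121.

121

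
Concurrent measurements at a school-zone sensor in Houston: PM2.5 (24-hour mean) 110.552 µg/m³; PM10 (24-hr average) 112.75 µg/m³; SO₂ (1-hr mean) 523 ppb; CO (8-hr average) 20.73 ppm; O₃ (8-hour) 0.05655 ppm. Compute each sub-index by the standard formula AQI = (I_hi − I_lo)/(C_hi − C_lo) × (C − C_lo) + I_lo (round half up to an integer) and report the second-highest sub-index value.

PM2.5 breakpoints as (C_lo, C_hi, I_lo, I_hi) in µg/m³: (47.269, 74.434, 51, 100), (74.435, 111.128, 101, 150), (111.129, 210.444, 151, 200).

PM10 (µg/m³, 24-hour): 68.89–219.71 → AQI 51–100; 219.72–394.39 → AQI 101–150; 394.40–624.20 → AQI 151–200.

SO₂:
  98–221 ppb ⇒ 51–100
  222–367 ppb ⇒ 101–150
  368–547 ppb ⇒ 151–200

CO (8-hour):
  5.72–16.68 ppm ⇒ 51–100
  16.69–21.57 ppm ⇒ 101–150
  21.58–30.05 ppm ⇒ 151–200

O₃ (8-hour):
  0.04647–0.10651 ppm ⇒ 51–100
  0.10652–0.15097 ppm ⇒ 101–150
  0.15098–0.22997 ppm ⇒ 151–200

PM2.5 110.552: bracket 74.435–111.128 → index 101–150; slope 49/36.693, offset 36.117.
AQI = 101 + 49/36.693·36.117 ≈ 149.23 ⇒ 149.
PM10: 112.75 lies in 68.89–219.71, so I_lo=51, I_hi=100, C_lo=68.89, C_hi=219.71.
(100−51)/(219.71−68.89) × (112.75−68.89) + 51 = 49/150.82 × 43.86 + 51 ≈ 65.25 → 65.
SO₂: 523 ∈ [368, 547] ↔ index [151, 200].
151 + (523−368)·(200−151)/(547−368) = 151 + 155·49/179 ≈ 193.43, so AQI = 193.
CO 20.73: bracket 16.69–21.57 → index 101–150; slope 49/4.88, offset 4.04.
AQI = 101 + 49/4.88·4.04 ≈ 141.57 ⇒ 142.
O₃: 0.05655 lies in 0.04647–0.10651, so I_lo=51, I_hi=100, C_lo=0.04647, C_hi=0.10651.
(100−51)/(0.10651−0.04647) × (0.05655−0.04647) + 51 = 49/0.06004 × 0.01008 + 51 ≈ 59.23 → 59.
Sub-indices: PM2.5→149, PM10→65, SO₂→193, CO→142, O₃→59. Ranked high→low: 193, 149, 142, 65, 59. Second-highest sub-index = 149.

149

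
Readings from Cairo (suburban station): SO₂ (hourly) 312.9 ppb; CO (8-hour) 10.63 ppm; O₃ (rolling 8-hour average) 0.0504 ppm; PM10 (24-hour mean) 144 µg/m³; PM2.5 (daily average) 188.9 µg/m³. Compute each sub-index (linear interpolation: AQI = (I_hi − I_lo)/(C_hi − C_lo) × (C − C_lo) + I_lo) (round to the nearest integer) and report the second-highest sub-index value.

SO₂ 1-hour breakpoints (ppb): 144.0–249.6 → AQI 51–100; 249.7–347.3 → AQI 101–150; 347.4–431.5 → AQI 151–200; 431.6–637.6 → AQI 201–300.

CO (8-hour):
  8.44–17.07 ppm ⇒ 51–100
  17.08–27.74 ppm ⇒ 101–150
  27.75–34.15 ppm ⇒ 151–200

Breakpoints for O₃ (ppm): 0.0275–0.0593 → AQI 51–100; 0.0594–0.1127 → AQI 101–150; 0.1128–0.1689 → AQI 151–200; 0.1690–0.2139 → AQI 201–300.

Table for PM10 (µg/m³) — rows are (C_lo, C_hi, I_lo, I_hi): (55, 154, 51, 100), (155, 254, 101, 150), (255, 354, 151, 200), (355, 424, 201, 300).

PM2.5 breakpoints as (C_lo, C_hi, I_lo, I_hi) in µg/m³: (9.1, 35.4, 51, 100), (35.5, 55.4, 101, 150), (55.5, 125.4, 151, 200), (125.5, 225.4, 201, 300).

133

SO₂: 312.9 ∈ [249.7, 347.3] ↔ index [101, 150].
101 + (312.9−249.7)·(150−101)/(347.3−249.7) = 101 + 63.2·49/97.6 ≈ 132.73, so AQI = 133.
CO: 10.63 lies in 8.44–17.07, so I_lo=51, I_hi=100, C_lo=8.44, C_hi=17.07.
(100−51)/(17.07−8.44) × (10.63−8.44) + 51 = 49/8.63 × 2.19 + 51 ≈ 63.43 → 63.
O₃: row 0.0275–0.0593 (AQI 51–100). (100−51)·(0.0504−0.0275)/(0.0593−0.0275) + 51 = 49·0.0229/0.0318 + 51 ≈ 86.29 → 86.
PM10 144: bracket 55–154 → index 51–100; slope 49/99, offset 89.
AQI = 51 + 49/99·89 ≈ 95.05 ⇒ 95.
PM2.5: 188.9 ∈ [125.5, 225.4] ↔ index [201, 300].
201 + (188.9−125.5)·(300−201)/(225.4−125.5) = 201 + 63.4·99/99.9 ≈ 263.83, so AQI = 264.
Sub-indices: SO₂→133, CO→63, O₃→86, PM10→95, PM2.5→264. Ranked high→low: 264, 133, 95, 86, 63. Second-highest sub-index = 133.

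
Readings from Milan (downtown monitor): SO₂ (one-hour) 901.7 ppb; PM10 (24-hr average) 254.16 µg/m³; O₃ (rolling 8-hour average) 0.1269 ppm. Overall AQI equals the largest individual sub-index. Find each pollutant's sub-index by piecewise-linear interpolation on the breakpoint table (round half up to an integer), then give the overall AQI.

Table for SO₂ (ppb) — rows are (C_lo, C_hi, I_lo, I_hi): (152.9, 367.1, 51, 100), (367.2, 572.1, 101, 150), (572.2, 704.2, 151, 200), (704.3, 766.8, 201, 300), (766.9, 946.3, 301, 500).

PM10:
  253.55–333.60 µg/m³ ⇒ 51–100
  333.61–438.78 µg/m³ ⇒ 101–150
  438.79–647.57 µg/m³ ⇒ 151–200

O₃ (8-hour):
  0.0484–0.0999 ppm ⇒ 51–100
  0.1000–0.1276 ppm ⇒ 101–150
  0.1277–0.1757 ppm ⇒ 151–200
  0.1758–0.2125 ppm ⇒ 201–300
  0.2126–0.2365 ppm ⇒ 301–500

SO₂: 901.7 ∈ [766.9, 946.3] ↔ index [301, 500].
301 + (901.7−766.9)·(500−301)/(946.3−766.9) = 301 + 134.8·199/179.4 ≈ 450.53, so AQI = 451.
PM10: 254.16 lies in 253.55–333.60, so I_lo=51, I_hi=100, C_lo=253.55, C_hi=333.60.
(100−51)/(333.60−253.55) × (254.16−253.55) + 51 = 49/80.05 × 0.61 + 51 ≈ 51.37 → 51.
O₃: 0.1269 lies in 0.1000–0.1276, so I_lo=101, I_hi=150, C_lo=0.1000, C_hi=0.1276.
(150−101)/(0.1276−0.1000) × (0.1269−0.1000) + 101 = 49/0.0276 × 0.0269 + 101 ≈ 148.76 → 149.
Sub-indices: SO₂→451, PM10→51, O₃→149. Overall AQI = max = 451; dominant pollutant is SO₂.
AQI 451: Hazardous.

451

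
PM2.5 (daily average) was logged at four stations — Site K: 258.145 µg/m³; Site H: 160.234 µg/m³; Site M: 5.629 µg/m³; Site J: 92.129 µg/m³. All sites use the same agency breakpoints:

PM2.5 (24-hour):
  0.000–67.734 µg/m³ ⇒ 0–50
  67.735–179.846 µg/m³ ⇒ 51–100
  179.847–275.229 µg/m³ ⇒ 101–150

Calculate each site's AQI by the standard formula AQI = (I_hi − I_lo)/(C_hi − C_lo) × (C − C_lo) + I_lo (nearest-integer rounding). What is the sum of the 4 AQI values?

Site K: 258.145 lies in 179.847–275.229, so I_lo=101, I_hi=150, C_lo=179.847, C_hi=275.229.
(150−101)/(275.229−179.847) × (258.145−179.847) + 101 = 49/95.382 × 78.298 + 101 ≈ 141.22 → 141.
Site H: row 67.735–179.846 (AQI 51–100). (100−51)·(160.234−67.735)/(179.846−67.735) + 51 = 49·92.499/112.111 + 51 ≈ 91.43 → 91.
Site M: 5.629 ∈ [0.000, 67.734] ↔ index [0, 50].
0 + (5.629−0.000)·(50−0)/(67.734−0.000) = 0 + 5.629·50/67.734 ≈ 4.16, so AQI = 4.
Site J: 92.129 lies in 67.735–179.846, so I_lo=51, I_hi=100, C_lo=67.735, C_hi=179.846.
(100−51)/(179.846−67.735) × (92.129−67.735) + 51 = 49/112.111 × 24.394 + 51 ≈ 61.66 → 62.
AQIs: Site K=141, Site H=91, Site M=4, Site J=62. Sum = 141 + 91 + 4 + 62 = 298.

298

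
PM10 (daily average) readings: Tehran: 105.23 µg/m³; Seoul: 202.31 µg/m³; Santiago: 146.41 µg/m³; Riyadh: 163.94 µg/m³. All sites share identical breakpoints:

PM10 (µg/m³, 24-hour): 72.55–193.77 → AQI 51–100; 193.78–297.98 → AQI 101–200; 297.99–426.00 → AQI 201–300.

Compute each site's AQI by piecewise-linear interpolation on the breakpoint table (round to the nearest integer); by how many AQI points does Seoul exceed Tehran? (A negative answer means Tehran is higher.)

45

Tehran: row 72.55–193.77 (AQI 51–100). (100−51)·(105.23−72.55)/(193.77−72.55) + 51 = 49·32.68/121.22 + 51 ≈ 64.21 → 64.
Seoul 202.31: bracket 193.78–297.98 → index 101–200; slope 99/104.20, offset 8.53.
AQI = 101 + 99/104.20·8.53 ≈ 109.10 ⇒ 109.
Santiago: 146.41 lies in 72.55–193.77, so I_lo=51, I_hi=100, C_lo=72.55, C_hi=193.77.
(100−51)/(193.77−72.55) × (146.41−72.55) + 51 = 49/121.22 × 73.86 + 51 ≈ 80.86 → 81.
Riyadh: row 72.55–193.77 (AQI 51–100). (100−51)·(163.94−72.55)/(193.77−72.55) + 51 = 49·91.39/121.22 + 51 ≈ 87.94 → 88.
AQIs: Tehran=64, Seoul=109, Santiago=81, Riyadh=88. Seoul (109) − Tehran (64) = 45.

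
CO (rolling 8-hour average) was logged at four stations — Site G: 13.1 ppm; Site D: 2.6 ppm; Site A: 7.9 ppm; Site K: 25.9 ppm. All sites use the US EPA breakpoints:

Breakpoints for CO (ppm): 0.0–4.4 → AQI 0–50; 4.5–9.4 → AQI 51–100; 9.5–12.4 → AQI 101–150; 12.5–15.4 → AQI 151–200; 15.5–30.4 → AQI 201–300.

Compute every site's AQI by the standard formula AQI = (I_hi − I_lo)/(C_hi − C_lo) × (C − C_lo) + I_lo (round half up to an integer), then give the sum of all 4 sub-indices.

546

Site G: 13.1 ∈ [12.5, 15.4] ↔ index [151, 200].
151 + (13.1−12.5)·(200−151)/(15.4−12.5) = 151 + 0.6·49/2.9 ≈ 161.14, so AQI = 161.
Site D 2.6: bracket 0.0–4.4 → index 0–50; slope 50/4.4, offset 2.6.
AQI = 0 + 50/4.4·2.6 ≈ 29.55 ⇒ 30.
Site A: 7.9 lies in 4.5–9.4, so I_lo=51, I_hi=100, C_lo=4.5, C_hi=9.4.
(100−51)/(9.4−4.5) × (7.9−4.5) + 51 = 49/4.9 × 3.4 + 51 ≈ 85.00 → 85.
Site K: 25.9 ∈ [15.5, 30.4] ↔ index [201, 300].
201 + (25.9−15.5)·(300−201)/(30.4−15.5) = 201 + 10.4·99/14.9 ≈ 270.10, so AQI = 270.
AQIs: Site G=161, Site D=30, Site A=85, Site K=270. Sum = 161 + 30 + 85 + 270 = 546.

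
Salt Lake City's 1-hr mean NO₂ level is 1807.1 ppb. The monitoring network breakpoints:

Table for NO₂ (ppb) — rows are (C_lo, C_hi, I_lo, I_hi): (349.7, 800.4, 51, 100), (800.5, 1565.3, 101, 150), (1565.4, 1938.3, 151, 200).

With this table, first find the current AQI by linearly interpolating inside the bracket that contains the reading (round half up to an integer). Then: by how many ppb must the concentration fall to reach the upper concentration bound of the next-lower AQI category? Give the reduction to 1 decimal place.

241.8

NO₂: row 1565.4–1938.3 (AQI 151–200). (200−151)·(1807.1−1565.4)/(1938.3−1565.4) + 151 = 49·241.7/372.9 + 151 ≈ 182.76 → 183.
Current AQI 183 is in the Unhealthy range (151–200). The next-lower category tops out at AQI 150, whose upper concentration bound is 1565.3 ppb.
Reduction needed = 1807.1 − 1565.3 = 241.8 ppb.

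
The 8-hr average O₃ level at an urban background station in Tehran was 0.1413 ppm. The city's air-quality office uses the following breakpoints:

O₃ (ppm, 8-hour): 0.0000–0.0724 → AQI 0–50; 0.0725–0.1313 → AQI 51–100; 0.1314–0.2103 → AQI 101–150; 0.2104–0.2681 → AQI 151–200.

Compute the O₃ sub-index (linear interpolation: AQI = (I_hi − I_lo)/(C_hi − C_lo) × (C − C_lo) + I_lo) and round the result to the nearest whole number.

107

O₃: 0.1413 ∈ [0.1314, 0.2103] ↔ index [101, 150].
101 + (0.1413−0.1314)·(150−101)/(0.2103−0.1314) = 101 + 0.0099·49/0.0789 ≈ 107.15, so AQI = 107.
AQI 107 falls in the Unhealthy for Sensitive Groups category.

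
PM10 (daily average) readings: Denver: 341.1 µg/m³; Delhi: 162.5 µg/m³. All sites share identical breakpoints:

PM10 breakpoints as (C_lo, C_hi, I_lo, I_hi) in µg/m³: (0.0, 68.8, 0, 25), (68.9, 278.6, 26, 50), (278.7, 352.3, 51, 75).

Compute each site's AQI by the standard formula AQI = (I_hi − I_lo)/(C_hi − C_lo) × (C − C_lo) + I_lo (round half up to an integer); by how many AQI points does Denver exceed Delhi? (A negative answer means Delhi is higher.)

34

Denver: 341.1 lies in 278.7–352.3, so I_lo=51, I_hi=75, C_lo=278.7, C_hi=352.3.
(75−51)/(352.3−278.7) × (341.1−278.7) + 51 = 24/73.6 × 62.4 + 51 ≈ 71.35 → 71.
Delhi: row 68.9–278.6 (AQI 26–50). (50−26)·(162.5−68.9)/(278.6−68.9) + 26 = 24·93.6/209.7 + 26 ≈ 36.71 → 37.
AQIs: Denver=71, Delhi=37. Denver (71) − Delhi (37) = 34.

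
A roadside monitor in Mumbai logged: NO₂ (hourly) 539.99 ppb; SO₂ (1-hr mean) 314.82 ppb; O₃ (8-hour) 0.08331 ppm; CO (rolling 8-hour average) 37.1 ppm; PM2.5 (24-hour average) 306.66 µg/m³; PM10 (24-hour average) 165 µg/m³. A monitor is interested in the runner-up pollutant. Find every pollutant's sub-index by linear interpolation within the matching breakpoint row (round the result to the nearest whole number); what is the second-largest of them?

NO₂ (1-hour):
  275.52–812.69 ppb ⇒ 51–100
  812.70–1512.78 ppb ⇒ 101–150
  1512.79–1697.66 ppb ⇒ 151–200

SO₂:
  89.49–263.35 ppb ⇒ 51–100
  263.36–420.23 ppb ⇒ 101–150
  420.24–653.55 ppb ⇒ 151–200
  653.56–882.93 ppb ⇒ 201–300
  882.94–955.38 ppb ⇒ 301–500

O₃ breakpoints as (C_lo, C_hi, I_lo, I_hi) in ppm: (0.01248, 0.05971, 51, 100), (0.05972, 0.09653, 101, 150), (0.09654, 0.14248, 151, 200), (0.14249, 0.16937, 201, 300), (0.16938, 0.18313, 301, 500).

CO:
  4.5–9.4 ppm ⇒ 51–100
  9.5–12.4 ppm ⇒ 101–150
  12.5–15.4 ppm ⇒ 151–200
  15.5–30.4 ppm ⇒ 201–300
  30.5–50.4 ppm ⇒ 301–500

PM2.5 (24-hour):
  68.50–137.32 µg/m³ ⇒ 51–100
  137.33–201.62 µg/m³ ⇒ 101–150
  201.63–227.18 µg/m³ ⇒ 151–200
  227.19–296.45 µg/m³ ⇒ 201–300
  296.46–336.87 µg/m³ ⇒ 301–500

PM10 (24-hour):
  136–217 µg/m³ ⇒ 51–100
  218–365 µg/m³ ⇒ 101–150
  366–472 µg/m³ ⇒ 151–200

NO₂ 539.99: bracket 275.52–812.69 → index 51–100; slope 49/537.17, offset 264.47.
AQI = 51 + 49/537.17·264.47 ≈ 75.12 ⇒ 75.
SO₂: 314.82 lies in 263.36–420.23, so I_lo=101, I_hi=150, C_lo=263.36, C_hi=420.23.
(150−101)/(420.23−263.36) × (314.82−263.36) + 101 = 49/156.87 × 51.46 + 101 ≈ 117.07 → 117.
O₃: 0.08331 lies in 0.05972–0.09653, so I_lo=101, I_hi=150, C_lo=0.05972, C_hi=0.09653.
(150−101)/(0.09653−0.05972) × (0.08331−0.05972) + 101 = 49/0.03681 × 0.02359 + 101 ≈ 132.40 → 132.
CO: 37.1 lies in 30.5–50.4, so I_lo=301, I_hi=500, C_lo=30.5, C_hi=50.4.
(500−301)/(50.4−30.5) × (37.1−30.5) + 301 = 199/19.9 × 6.6 + 301 ≈ 367.00 → 367.
PM2.5: row 296.46–336.87 (AQI 301–500). (500−301)·(306.66−296.46)/(336.87−296.46) + 301 = 199·10.20/40.41 + 301 ≈ 351.23 → 351.
PM10: 165 lies in 136–217, so I_lo=51, I_hi=100, C_lo=136, C_hi=217.
(100−51)/(217−136) × (165−136) + 51 = 49/81 × 29 + 51 ≈ 68.54 → 69.
Sub-indices: NO₂→75, SO₂→117, O₃→132, CO→367, PM2.5→351, PM10→69. Ranked high→low: 367, 351, 132, 117, 75, 69. Second-highest sub-index = 351.

351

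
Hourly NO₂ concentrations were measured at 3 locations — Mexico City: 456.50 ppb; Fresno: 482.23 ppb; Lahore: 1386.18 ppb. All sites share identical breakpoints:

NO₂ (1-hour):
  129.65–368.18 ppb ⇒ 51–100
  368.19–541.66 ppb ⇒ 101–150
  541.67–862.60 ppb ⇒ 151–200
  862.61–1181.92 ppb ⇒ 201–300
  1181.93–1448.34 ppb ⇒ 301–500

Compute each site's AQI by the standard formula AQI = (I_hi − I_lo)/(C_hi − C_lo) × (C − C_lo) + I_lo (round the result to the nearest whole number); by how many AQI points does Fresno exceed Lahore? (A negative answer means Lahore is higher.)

-321

Mexico City: 456.50 lies in 368.19–541.66, so I_lo=101, I_hi=150, C_lo=368.19, C_hi=541.66.
(150−101)/(541.66−368.19) × (456.50−368.19) + 101 = 49/173.47 × 88.31 + 101 ≈ 125.94 → 126.
Fresno: 482.23 ∈ [368.19, 541.66] ↔ index [101, 150].
101 + (482.23−368.19)·(150−101)/(541.66−368.19) = 101 + 114.04·49/173.47 ≈ 133.21, so AQI = 133.
Lahore: 1386.18 lies in 1181.93–1448.34, so I_lo=301, I_hi=500, C_lo=1181.93, C_hi=1448.34.
(500−301)/(1448.34−1181.93) × (1386.18−1181.93) + 301 = 199/266.41 × 204.25 + 301 ≈ 453.57 → 454.
AQIs: Mexico City=126, Fresno=133, Lahore=454. Fresno (133) − Lahore (454) = -321.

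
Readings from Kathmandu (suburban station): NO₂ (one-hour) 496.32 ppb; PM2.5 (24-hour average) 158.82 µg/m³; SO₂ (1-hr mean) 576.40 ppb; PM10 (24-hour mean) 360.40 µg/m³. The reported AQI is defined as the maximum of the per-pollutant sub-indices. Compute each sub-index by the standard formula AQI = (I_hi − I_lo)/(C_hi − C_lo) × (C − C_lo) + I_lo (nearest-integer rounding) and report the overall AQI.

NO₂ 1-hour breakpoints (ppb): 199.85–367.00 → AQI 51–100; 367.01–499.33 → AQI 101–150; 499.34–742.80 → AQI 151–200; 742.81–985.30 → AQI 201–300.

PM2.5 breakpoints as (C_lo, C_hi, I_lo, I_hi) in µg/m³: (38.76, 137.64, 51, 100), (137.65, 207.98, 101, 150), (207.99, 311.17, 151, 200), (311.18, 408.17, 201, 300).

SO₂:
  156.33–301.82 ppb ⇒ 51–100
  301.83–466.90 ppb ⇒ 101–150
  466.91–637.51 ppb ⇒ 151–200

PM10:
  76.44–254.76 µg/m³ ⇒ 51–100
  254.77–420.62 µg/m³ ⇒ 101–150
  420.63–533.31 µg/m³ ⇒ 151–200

182

NO₂ 496.32: bracket 367.01–499.33 → index 101–150; slope 49/132.32, offset 129.31.
AQI = 101 + 49/132.32·129.31 ≈ 148.89 ⇒ 149.
PM2.5: row 137.65–207.98 (AQI 101–150). (150−101)·(158.82−137.65)/(207.98−137.65) + 101 = 49·21.17/70.33 + 101 ≈ 115.75 → 116.
SO₂ 576.40: bracket 466.91–637.51 → index 151–200; slope 49/170.60, offset 109.49.
AQI = 151 + 49/170.60·109.49 ≈ 182.45 ⇒ 182.
PM10: 360.40 ∈ [254.77, 420.62] ↔ index [101, 150].
101 + (360.40−254.77)·(150−101)/(420.62−254.77) = 101 + 105.63·49/165.85 ≈ 132.21, so AQI = 132.
Sub-indices: NO₂→149, PM2.5→116, SO₂→182, PM10→132. Overall AQI = max = 182; dominant pollutant is SO₂.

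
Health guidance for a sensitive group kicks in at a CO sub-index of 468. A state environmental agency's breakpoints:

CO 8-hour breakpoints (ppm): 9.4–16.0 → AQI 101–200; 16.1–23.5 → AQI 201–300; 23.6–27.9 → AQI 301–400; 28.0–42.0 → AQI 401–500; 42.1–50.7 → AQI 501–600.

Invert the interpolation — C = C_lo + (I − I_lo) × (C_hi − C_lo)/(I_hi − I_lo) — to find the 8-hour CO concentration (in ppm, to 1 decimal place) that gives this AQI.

37.5

AQI 468 lies in the 401–500 band, which corresponds to 28.0–42.0 ppm.
C = 28.0 + (468−401)×(42.0−28.0)/(500−401) = 28.0 + 67×14.0/99 ≈ 37.475 ppm → 37.5 ppm to 1 dp.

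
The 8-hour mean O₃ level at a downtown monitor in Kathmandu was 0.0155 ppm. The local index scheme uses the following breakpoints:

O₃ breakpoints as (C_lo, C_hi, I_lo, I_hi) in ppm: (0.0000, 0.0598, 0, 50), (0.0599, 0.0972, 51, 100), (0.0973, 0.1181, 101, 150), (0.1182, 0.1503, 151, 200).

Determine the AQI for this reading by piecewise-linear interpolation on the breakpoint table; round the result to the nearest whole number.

13

O₃: row 0.0000–0.0598 (AQI 0–50). (50−0)·(0.0155−0.0000)/(0.0598−0.0000) + 0 = 50·0.0155/0.0598 + 0 ≈ 12.96 → 13.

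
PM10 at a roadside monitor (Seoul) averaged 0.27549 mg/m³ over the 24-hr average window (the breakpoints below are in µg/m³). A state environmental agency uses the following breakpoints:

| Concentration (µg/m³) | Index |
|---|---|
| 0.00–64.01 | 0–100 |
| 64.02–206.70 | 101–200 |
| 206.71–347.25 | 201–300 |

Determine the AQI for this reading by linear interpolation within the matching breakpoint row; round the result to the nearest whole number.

249

Convert: 0.27549 mg/m³ = 275.49 µg/m³.
PM10 275.49: bracket 206.71–347.25 → index 201–300; slope 99/140.54, offset 68.78.
AQI = 201 + 99/140.54·68.78 ≈ 249.45 ⇒ 249.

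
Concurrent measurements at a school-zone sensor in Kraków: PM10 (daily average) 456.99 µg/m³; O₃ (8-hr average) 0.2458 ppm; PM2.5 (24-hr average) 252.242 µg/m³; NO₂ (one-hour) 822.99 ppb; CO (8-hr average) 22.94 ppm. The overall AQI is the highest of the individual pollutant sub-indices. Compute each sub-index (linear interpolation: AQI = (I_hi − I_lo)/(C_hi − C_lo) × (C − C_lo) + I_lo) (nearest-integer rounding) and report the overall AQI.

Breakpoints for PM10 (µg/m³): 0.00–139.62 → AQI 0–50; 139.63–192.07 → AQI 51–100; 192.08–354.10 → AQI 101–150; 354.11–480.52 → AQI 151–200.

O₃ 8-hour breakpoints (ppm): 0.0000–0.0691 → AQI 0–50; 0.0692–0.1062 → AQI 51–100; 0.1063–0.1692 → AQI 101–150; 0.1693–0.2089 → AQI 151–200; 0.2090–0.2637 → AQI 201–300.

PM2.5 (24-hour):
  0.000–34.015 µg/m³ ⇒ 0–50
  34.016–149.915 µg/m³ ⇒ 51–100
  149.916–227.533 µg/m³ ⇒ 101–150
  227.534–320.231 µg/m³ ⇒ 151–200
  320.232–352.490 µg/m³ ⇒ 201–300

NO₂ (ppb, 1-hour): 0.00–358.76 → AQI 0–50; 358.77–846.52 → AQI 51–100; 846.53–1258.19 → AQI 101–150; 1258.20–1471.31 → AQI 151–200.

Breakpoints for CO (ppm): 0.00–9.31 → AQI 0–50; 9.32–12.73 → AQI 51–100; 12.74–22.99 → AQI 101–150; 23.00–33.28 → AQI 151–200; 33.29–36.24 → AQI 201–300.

268

PM10: 456.99 ∈ [354.11, 480.52] ↔ index [151, 200].
151 + (456.99−354.11)·(200−151)/(480.52−354.11) = 151 + 102.88·49/126.41 ≈ 190.88, so AQI = 191.
O₃: 0.2458 ∈ [0.2090, 0.2637] ↔ index [201, 300].
201 + (0.2458−0.2090)·(300−201)/(0.2637−0.2090) = 201 + 0.0368·99/0.0547 ≈ 267.60, so AQI = 268.
PM2.5: 252.242 ∈ [227.534, 320.231] ↔ index [151, 200].
151 + (252.242−227.534)·(200−151)/(320.231−227.534) = 151 + 24.708·49/92.697 ≈ 164.06, so AQI = 164.
NO₂: 822.99 lies in 358.77–846.52, so I_lo=51, I_hi=100, C_lo=358.77, C_hi=846.52.
(100−51)/(846.52−358.77) × (822.99−358.77) + 51 = 49/487.75 × 464.22 + 51 ≈ 97.64 → 98.
CO: 22.94 ∈ [12.74, 22.99] ↔ index [101, 150].
101 + (22.94−12.74)·(150−101)/(22.99−12.74) = 101 + 10.20·49/10.25 ≈ 149.76, so AQI = 150.
Sub-indices: PM10→191, O₃→268, PM2.5→164, NO₂→98, CO→150. Overall AQI = max = 268; dominant pollutant is O₃.
AQI 268: Very Unhealthy.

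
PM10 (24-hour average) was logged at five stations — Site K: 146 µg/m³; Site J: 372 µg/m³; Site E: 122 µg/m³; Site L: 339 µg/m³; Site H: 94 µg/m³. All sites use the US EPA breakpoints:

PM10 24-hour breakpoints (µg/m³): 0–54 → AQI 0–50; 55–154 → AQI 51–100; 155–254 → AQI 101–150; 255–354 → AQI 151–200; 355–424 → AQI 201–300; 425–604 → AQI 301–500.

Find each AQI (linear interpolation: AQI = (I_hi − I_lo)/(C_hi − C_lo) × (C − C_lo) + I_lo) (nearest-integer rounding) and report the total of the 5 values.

Site K 146: bracket 55–154 → index 51–100; slope 49/99, offset 91.
AQI = 51 + 49/99·91 ≈ 96.04 ⇒ 96.
Site J: 372 lies in 355–424, so I_lo=201, I_hi=300, C_lo=355, C_hi=424.
(300−201)/(424−355) × (372−355) + 201 = 99/69 × 17 + 201 ≈ 225.39 → 225.
Site E: 122 lies in 55–154, so I_lo=51, I_hi=100, C_lo=55, C_hi=154.
(100−51)/(154−55) × (122−55) + 51 = 49/99 × 67 + 51 ≈ 84.16 → 84.
Site L: 339 ∈ [255, 354] ↔ index [151, 200].
151 + (339−255)·(200−151)/(354−255) = 151 + 84·49/99 ≈ 192.58, so AQI = 193.
Site H: row 55–154 (AQI 51–100). (100−51)·(94−55)/(154−55) + 51 = 49·39/99 + 51 ≈ 70.30 → 70.
AQIs: Site K=96, Site J=225, Site E=84, Site L=193, Site H=70. Sum = 96 + 225 + 84 + 193 + 70 = 668.

668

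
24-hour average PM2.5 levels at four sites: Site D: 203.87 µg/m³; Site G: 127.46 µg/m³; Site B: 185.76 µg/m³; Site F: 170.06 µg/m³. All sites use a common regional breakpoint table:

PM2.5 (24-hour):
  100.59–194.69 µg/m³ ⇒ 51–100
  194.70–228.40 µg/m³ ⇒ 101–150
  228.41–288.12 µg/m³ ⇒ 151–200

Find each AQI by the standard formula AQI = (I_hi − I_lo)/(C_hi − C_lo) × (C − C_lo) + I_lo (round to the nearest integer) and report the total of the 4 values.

Site D: row 194.70–228.40 (AQI 101–150). (150−101)·(203.87−194.70)/(228.40−194.70) + 101 = 49·9.17/33.70 + 101 ≈ 114.33 → 114.
Site G 127.46: bracket 100.59–194.69 → index 51–100; slope 49/94.10, offset 26.87.
AQI = 51 + 49/94.10·26.87 ≈ 64.99 ⇒ 65.
Site B 185.76: bracket 100.59–194.69 → index 51–100; slope 49/94.10, offset 85.17.
AQI = 51 + 49/94.10·85.17 ≈ 95.35 ⇒ 95.
Site F: row 100.59–194.69 (AQI 51–100). (100−51)·(170.06−100.59)/(194.69−100.59) + 51 = 49·69.47/94.10 + 51 ≈ 87.17 → 87.
AQIs: Site D=114, Site G=65, Site B=95, Site F=87. Sum = 114 + 65 + 95 + 87 = 361.

361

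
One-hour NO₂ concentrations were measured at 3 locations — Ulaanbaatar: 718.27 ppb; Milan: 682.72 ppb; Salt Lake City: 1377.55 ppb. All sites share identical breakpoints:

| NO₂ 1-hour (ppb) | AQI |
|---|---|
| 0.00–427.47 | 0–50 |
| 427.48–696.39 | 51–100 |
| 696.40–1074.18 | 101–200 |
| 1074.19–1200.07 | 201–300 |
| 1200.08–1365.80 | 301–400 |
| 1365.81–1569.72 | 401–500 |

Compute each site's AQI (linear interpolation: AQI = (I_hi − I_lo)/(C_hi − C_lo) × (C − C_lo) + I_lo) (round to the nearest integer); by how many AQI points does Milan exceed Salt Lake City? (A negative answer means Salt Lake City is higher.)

Ulaanbaatar 718.27: bracket 696.40–1074.18 → index 101–200; slope 99/377.78, offset 21.87.
AQI = 101 + 99/377.78·21.87 ≈ 106.73 ⇒ 107.
Milan: 682.72 ∈ [427.48, 696.39] ↔ index [51, 100].
51 + (682.72−427.48)·(100−51)/(696.39−427.48) = 51 + 255.24·49/268.91 ≈ 97.51, so AQI = 98.
Salt Lake City: 1377.55 ∈ [1365.81, 1569.72] ↔ index [401, 500].
401 + (1377.55−1365.81)·(500−401)/(1569.72−1365.81) = 401 + 11.74·99/203.91 ≈ 406.70, so AQI = 407.
AQIs: Ulaanbaatar=107, Milan=98, Salt Lake City=407. Milan (98) − Salt Lake City (407) = -309.

-309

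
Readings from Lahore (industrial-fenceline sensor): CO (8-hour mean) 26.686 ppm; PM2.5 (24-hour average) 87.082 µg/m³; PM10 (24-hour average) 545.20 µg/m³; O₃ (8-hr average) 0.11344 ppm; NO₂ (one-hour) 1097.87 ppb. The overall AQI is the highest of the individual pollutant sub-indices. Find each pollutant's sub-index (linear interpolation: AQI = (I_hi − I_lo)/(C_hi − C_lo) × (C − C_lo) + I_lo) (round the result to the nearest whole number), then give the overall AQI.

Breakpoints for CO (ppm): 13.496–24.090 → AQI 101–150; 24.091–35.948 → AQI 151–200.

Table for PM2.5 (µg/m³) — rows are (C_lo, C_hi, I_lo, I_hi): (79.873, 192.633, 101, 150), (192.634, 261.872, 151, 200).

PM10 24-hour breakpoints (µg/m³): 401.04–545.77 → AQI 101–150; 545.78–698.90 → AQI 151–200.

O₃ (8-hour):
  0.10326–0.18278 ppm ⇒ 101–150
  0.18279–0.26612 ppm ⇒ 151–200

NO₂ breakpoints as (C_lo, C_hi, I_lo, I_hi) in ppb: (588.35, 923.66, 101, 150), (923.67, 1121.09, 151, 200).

CO: 26.686 ∈ [24.091, 35.948] ↔ index [151, 200].
151 + (26.686−24.091)·(200−151)/(35.948−24.091) = 151 + 2.595·49/11.857 ≈ 161.72, so AQI = 162.
PM2.5: 87.082 lies in 79.873–192.633, so I_lo=101, I_hi=150, C_lo=79.873, C_hi=192.633.
(150−101)/(192.633−79.873) × (87.082−79.873) + 101 = 49/112.760 × 7.209 + 101 ≈ 104.13 → 104.
PM10: 545.20 lies in 401.04–545.77, so I_lo=101, I_hi=150, C_lo=401.04, C_hi=545.77.
(150−101)/(545.77−401.04) × (545.20−401.04) + 101 = 49/144.73 × 144.16 + 101 ≈ 149.81 → 150.
O₃ 0.11344: bracket 0.10326–0.18278 → index 101–150; slope 49/0.07952, offset 0.01018.
AQI = 101 + 49/0.07952·0.01018 ≈ 107.27 ⇒ 107.
NO₂: 1097.87 ∈ [923.67, 1121.09] ↔ index [151, 200].
151 + (1097.87−923.67)·(200−151)/(1121.09−923.67) = 151 + 174.20·49/197.42 ≈ 194.24, so AQI = 194.
Sub-indices: CO→162, PM2.5→104, PM10→150, O₃→107, NO₂→194. Overall AQI = max = 194; dominant pollutant is NO₂.

194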